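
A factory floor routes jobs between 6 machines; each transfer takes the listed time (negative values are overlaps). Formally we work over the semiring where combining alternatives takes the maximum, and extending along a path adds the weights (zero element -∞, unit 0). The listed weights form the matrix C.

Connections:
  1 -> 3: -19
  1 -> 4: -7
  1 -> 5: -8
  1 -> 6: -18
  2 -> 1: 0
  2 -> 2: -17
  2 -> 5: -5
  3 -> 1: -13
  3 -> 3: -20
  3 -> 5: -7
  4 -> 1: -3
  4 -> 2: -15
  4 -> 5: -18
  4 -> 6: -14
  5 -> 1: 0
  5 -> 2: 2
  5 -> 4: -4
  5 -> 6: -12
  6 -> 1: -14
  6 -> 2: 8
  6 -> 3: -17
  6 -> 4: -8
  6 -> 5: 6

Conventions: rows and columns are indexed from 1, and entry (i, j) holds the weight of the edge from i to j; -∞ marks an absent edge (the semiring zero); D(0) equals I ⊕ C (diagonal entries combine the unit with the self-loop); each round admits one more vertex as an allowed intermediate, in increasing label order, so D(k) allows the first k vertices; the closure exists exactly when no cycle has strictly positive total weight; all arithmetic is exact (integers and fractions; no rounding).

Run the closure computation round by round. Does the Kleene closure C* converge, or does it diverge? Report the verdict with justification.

D(0):
  [0, -∞, -19, -7, -8, -18]
  [0, 0, -∞, -∞, -5, -∞]
  [-13, -∞, 0, -∞, -7, -∞]
  [-3, -15, -∞, 0, -18, -14]
  [0, 2, -∞, -4, 0, -12]
  [-14, 8, -17, -8, 6, 0]
D(1):
  [0, -∞, -19, -7, -8, -18]
  [0, 0, -19, -7, -5, -18]
  [-13, -∞, 0, -20, -7, -31]
  [-3, -15, -22, 0, -11, -14]
  [0, 2, -19, -4, 0, -12]
  [-14, 8, -17, -8, 6, 0]
D(2):
  [0, -∞, -19, -7, -8, -18]
  [0, 0, -19, -7, -5, -18]
  [-13, -∞, 0, -20, -7, -31]
  [-3, -15, -22, 0, -11, -14]
  [2, 2, -17, -4, 0, -12]
  [8, 8, -11, 1, 6, 0]
D(3):
  [0, -∞, -19, -7, -8, -18]
  [0, 0, -19, -7, -5, -18]
  [-13, -∞, 0, -20, -7, -31]
  [-3, -15, -22, 0, -11, -14]
  [2, 2, -17, -4, 0, -12]
  [8, 8, -11, 1, 6, 0]
D(4):
  [0, -22, -19, -7, -8, -18]
  [0, 0, -19, -7, -5, -18]
  [-13, -35, 0, -20, -7, -31]
  [-3, -15, -22, 0, -11, -14]
  [2, 2, -17, -4, 0, -12]
  [8, 8, -11, 1, 6, 0]
D(5):
  [0, -6, -19, -7, -8, -18]
  [0, 0, -19, -7, -5, -17]
  [-5, -5, 0, -11, -7, -19]
  [-3, -9, -22, 0, -11, -14]
  [2, 2, -17, -4, 0, -12]
  [8, 8, -11, 2, 6, 0]
D(6):
  [0, -6, -19, -7, -8, -18]
  [0, 0, -19, -7, -5, -17]
  [-5, -5, 0, -11, -7, -19]
  [-3, -6, -22, 0, -8, -14]
  [2, 2, -17, -4, 0, -12]
  [8, 8, -11, 2, 6, 0]
Key observation: every diagonal entry stays at the unit through all rounds, so no improving cycle exists.
Answer: CONVERGES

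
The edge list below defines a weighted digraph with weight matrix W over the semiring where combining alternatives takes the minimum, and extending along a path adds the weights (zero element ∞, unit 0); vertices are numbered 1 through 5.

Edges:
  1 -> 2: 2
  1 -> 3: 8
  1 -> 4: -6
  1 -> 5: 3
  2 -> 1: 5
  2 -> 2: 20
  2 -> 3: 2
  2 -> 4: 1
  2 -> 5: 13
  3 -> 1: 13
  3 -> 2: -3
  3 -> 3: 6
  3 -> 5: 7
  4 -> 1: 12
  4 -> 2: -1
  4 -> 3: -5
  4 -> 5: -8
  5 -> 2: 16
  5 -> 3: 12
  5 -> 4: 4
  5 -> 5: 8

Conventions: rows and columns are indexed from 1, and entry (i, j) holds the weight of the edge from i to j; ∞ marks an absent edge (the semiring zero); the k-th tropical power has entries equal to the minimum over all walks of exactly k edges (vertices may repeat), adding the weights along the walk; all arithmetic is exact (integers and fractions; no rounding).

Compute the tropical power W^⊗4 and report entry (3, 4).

W^⊗2:
  [6, -7, -11, 3, -14]
  [13, -1, -4, -1, -7]
  [2, 3, -1, -2, 10]
  [4, -8, 1, -4, 0]
  [16, 3, -1, 12, -4]
W^⊗3:
  [-2, -14, -5, -10, -6]
  [4, -7, -6, -3, -9]
  [8, -4, -7, -4, -10]
  [-3, -5, -9, -7, -12]
  [8, -4, 5, 0, 4]
W^⊗4:
  [-9, -11, -15, -13, -18]
  [-2, -9, -8, -6, -11]
  [1, -10, -9, -6, -12]
  [0, -12, -12, -9, -15]
  [1, -1, -5, -3, -8]
Key observation: the optimum is the walk 3->2->4->5->4, with weight (-3) + 1 + (-8) + 4 = -6.
Optimal value attained by: walk 3->2->4->5->4.
Answer: (W^⊗4)[3][4] = -6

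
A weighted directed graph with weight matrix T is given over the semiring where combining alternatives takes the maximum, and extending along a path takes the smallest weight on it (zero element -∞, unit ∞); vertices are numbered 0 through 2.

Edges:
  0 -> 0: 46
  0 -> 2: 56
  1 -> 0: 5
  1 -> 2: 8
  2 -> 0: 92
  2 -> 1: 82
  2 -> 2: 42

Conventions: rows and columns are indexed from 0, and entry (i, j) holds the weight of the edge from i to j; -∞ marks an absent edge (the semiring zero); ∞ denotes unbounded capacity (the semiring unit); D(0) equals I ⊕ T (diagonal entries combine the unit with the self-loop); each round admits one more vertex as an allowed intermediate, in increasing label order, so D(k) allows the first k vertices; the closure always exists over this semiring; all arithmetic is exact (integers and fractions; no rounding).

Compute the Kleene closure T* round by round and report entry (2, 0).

D(0):
  [∞, -∞, 56]
  [5, ∞, 8]
  [92, 82, ∞]
D(1):
  [∞, -∞, 56]
  [5, ∞, 8]
  [92, 82, ∞]
D(2):
  [∞, -∞, 56]
  [5, ∞, 8]
  [92, 82, ∞]
D(3):
  [∞, 56, 56]
  [8, ∞, 8]
  [92, 82, ∞]
Answer: T*[2][0] = 92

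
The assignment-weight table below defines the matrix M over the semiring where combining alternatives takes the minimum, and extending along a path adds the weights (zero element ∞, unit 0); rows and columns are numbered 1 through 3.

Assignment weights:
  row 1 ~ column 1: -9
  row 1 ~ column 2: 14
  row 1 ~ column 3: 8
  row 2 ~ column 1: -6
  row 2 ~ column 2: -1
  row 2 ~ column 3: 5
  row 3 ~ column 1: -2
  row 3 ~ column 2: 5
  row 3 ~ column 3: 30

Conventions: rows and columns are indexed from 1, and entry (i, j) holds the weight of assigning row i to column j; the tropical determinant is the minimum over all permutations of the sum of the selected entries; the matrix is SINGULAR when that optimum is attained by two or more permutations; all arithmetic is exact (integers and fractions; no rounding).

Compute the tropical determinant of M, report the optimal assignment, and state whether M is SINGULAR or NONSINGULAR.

σ = (1, 2, 3): (-9) + (-1) + 30 = 20
σ = (1, 3, 2): (-9) + 5 + 5 = 1
σ = (2, 1, 3): 14 + (-6) + 30 = 38
σ = (2, 3, 1): 14 + 5 + (-2) = 17
σ = (3, 1, 2): 8 + (-6) + 5 = 7
σ = (3, 2, 1): 8 + (-1) + (-2) = 5
Optimal value attained by: σ = (1, 3, 2).
Answer: det⊕(M) = 1; verdict: NONSINGULAR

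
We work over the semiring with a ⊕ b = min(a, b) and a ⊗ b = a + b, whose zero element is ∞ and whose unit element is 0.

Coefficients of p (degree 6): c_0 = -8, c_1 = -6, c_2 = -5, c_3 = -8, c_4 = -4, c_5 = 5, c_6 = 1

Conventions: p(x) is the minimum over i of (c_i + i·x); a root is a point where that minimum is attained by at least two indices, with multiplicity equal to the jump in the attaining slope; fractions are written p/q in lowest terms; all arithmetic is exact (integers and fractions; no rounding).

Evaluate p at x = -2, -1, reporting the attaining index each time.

p(-2) = min(-8+0·(-2)=-8, -6+1·(-2)=-8, -5+2·(-2)=-9, -8+3·(-2)=-14, -4+4·(-2)=-12, 5+5·(-2)=-5, 1+6·(-2)=-11) = -14 (attained by i=3)
p(-1) = min(-8+0·(-1)=-8, -6+1·(-1)=-7, -5+2·(-1)=-7, -8+3·(-1)=-11, -4+4·(-1)=-8, 5+5·(-1)=0, 1+6·(-1)=-5) = -11 (attained by i=3)
Answer: p(-2) = -14; p(-1) = -11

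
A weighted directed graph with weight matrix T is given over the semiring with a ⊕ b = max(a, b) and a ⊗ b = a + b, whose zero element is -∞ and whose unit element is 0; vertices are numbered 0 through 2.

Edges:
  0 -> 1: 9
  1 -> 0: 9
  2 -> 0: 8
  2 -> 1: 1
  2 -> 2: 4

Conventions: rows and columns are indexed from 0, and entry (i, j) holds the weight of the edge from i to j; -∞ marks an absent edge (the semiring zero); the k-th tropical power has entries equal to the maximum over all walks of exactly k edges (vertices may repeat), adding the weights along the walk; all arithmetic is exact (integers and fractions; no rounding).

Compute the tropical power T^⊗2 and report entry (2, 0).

T^⊗2:
  [18, -∞, -∞]
  [-∞, 18, -∞]
  [12, 17, 8]
Key observation: the optimum is the walk 2->2->0, with weight 4 + 8 = 12.
Optimal value attained by: walk 2->2->0.
Answer: (T^⊗2)[2][0] = 12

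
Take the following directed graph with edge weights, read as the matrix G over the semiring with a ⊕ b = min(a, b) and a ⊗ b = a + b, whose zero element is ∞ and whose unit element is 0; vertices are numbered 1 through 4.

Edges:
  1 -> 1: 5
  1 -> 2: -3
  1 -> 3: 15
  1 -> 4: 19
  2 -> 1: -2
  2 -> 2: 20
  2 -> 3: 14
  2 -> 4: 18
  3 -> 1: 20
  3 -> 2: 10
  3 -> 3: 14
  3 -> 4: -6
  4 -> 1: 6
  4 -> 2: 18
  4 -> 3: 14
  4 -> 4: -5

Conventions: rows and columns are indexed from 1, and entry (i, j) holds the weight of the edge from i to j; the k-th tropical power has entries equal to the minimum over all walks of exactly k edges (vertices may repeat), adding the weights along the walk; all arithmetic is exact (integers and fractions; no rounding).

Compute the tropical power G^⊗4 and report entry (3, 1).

G^⊗2:
  [-5, 2, 11, 9]
  [3, -5, 13, 8]
  [0, 12, 8, -11]
  [1, 3, 9, -10]
G^⊗3:
  [0, -8, 10, 4]
  [-7, 0, 9, 3]
  [-5, -3, 3, -16]
  [-4, -2, 4, -15]
G^⊗4:
  [-10, -3, 6, -1]
  [-2, -10, 8, -2]
  [-10, -8, -2, -21]
  [-9, -7, -1, -20]
Key observation: the optimum is the walk 3->4->4->4->1, with weight (-6) + (-5) + (-5) + 6 = -10.
Optimal value attained by: walk 3->4->4->4->1.
Answer: (G^⊗4)[3][1] = -10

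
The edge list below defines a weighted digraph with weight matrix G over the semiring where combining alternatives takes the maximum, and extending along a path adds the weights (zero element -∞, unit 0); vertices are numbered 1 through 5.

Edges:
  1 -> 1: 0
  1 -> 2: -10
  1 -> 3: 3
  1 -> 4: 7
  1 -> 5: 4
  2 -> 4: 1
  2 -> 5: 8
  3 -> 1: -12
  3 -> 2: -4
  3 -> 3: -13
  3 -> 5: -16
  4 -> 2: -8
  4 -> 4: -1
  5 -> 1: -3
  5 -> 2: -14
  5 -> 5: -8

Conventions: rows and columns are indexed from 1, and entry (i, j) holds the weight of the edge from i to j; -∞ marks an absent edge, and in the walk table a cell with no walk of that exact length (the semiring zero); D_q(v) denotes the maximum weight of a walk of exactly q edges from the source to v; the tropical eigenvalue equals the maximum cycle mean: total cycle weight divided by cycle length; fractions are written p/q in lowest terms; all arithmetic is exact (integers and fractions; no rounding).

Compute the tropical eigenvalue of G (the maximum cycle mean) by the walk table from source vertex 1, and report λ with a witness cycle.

q=0: [0, -∞, -∞, -∞, -∞]
q=1: [0, -10, 3, 7, 4]
q=2: [1, -1, 3, 7, 4]
q=3: [1, -1, 4, 8, 7]
q=4: [4, 0, 4, 8, 7]
q=5: [4, 0, 7, 11, 8]
Optimal cycle mean attained by: cycle 1->3->2->5->1, total 3 + (-4) + 8 + (-3), length 4.
Answer: λ = 1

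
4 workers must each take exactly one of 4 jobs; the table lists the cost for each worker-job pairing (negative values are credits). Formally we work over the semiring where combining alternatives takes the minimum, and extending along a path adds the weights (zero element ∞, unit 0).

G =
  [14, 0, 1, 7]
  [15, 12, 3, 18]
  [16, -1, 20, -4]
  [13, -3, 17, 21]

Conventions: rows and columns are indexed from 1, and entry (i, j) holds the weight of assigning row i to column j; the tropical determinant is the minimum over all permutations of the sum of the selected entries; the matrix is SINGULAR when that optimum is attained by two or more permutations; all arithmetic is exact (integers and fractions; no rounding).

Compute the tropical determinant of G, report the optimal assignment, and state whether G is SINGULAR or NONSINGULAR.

σ = (1, 2, 3, 4): 14 + 12 + 20 + 21 = 67
σ = (1, 2, 4, 3): 14 + 12 + (-4) + 17 = 39
σ = (1, 3, 2, 4): 14 + 3 + (-1) + 21 = 37
σ = (1, 3, 4, 2): 14 + 3 + (-4) + (-3) = 10
σ = (1, 4, 2, 3): 14 + 18 + (-1) + 17 = 48
σ = (1, 4, 3, 2): 14 + 18 + 20 + (-3) = 49
σ = (2, 1, 3, 4): 0 + 15 + 20 + 21 = 56
σ = (2, 1, 4, 3): 0 + 15 + (-4) + 17 = 28
σ = (2, 3, 1, 4): 0 + 3 + 16 + 21 = 40
σ = (2, 3, 4, 1): 0 + 3 + (-4) + 13 = 12
σ = (2, 4, 1, 3): 0 + 18 + 16 + 17 = 51
σ = (2, 4, 3, 1): 0 + 18 + 20 + 13 = 51
σ = (3, 1, 2, 4): 1 + 15 + (-1) + 21 = 36
σ = (3, 1, 4, 2): 1 + 15 + (-4) + (-3) = 9
σ = (3, 2, 1, 4): 1 + 12 + 16 + 21 = 50
σ = (3, 2, 4, 1): 1 + 12 + (-4) + 13 = 22
σ = (3, 4, 1, 2): 1 + 18 + 16 + (-3) = 32
σ = (3, 4, 2, 1): 1 + 18 + (-1) + 13 = 31
σ = (4, 1, 2, 3): 7 + 15 + (-1) + 17 = 38
σ = (4, 1, 3, 2): 7 + 15 + 20 + (-3) = 39
σ = (4, 2, 1, 3): 7 + 12 + 16 + 17 = 52
σ = (4, 2, 3, 1): 7 + 12 + 20 + 13 = 52
σ = (4, 3, 1, 2): 7 + 3 + 16 + (-3) = 23
σ = (4, 3, 2, 1): 7 + 3 + (-1) + 13 = 22
Optimal value attained by: σ = (3, 1, 4, 2).
Answer: det⊕(G) = 9; verdict: NONSINGULAR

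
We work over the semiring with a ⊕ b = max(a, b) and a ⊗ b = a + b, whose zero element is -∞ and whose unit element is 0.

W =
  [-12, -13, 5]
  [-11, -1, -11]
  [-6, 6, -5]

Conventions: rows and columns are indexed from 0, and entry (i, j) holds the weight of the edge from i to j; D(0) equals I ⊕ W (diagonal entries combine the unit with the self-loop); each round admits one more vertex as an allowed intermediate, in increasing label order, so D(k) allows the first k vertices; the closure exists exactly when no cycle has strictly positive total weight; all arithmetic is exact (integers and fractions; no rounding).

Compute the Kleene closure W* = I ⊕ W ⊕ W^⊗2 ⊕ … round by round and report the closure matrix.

D(0):
  [0, -13, 5]
  [-11, 0, -11]
  [-6, 6, 0]
D(1):
  [0, -13, 5]
  [-11, 0, -6]
  [-6, 6, 0]
D(2):
  [0, -13, 5]
  [-11, 0, -6]
  [-5, 6, 0]
D(3):
  [0, 11, 5]
  [-11, 0, -6]
  [-5, 6, 0]
Answer: W* = [[0, 11, 5], [-11, 0, -6], [-5, 6, 0]]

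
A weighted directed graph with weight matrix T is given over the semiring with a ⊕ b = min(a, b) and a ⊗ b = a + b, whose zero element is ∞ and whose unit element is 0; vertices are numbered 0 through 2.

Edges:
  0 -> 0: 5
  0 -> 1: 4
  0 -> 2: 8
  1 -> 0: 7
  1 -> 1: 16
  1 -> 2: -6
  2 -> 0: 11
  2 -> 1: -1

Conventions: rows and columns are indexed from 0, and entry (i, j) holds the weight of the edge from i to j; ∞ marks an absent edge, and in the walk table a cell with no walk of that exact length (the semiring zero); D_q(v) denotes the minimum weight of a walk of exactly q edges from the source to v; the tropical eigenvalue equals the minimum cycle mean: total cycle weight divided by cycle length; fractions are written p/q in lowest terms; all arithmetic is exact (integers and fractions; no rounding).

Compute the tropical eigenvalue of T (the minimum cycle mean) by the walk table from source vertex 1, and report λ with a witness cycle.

q=0: [∞, 0, ∞]
q=1: [7, 16, -6]
q=2: [5, -7, 10]
q=3: [0, 9, -13]
Optimal cycle mean attained by: cycle 1->2->1, total (-6) + (-1), length 2.
Answer: λ = -7/2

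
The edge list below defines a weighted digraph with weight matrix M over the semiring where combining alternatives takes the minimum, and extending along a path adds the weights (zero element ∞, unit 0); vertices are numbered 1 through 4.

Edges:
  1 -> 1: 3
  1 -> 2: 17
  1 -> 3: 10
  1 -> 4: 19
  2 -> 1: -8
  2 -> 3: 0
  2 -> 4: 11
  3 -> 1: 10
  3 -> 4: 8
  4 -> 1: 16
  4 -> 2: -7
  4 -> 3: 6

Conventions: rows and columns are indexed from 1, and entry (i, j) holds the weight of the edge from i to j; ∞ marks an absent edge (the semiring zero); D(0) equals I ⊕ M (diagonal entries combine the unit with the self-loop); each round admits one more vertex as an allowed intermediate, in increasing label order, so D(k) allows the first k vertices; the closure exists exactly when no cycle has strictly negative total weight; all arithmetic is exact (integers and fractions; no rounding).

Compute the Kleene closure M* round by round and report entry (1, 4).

D(0):
  [0, 17, 10, 19]
  [-8, 0, 0, 11]
  [10, ∞, 0, 8]
  [16, -7, 6, 0]
D(1):
  [0, 17, 10, 19]
  [-8, 0, 0, 11]
  [10, 27, 0, 8]
  [16, -7, 6, 0]
D(2):
  [0, 17, 10, 19]
  [-8, 0, 0, 11]
  [10, 27, 0, 8]
  [-15, -7, -7, 0]
D(3):
  [0, 17, 10, 18]
  [-8, 0, 0, 8]
  [10, 27, 0, 8]
  [-15, -7, -7, 0]
D(4):
  [0, 11, 10, 18]
  [-8, 0, 0, 8]
  [-7, 1, 0, 8]
  [-15, -7, -7, 0]
Answer: M*[1][4] = 18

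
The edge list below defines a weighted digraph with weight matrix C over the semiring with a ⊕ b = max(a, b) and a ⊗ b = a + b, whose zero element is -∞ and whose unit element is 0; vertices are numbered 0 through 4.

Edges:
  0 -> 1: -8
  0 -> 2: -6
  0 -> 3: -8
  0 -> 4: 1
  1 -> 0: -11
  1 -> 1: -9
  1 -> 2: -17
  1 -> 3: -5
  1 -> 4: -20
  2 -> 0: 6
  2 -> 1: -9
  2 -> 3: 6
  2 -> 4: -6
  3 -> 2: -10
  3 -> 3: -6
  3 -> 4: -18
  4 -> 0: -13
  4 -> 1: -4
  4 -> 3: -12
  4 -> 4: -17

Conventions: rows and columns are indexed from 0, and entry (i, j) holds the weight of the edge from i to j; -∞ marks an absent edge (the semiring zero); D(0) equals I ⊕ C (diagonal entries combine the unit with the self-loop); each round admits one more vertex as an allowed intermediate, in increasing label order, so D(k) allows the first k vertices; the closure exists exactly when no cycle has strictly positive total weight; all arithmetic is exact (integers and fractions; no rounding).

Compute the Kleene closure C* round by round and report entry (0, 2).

D(0):
  [0, -8, -6, -8, 1]
  [-11, 0, -17, -5, -20]
  [6, -9, 0, 6, -6]
  [-∞, -∞, -10, 0, -18]
  [-13, -4, -∞, -12, 0]
D(1):
  [0, -8, -6, -8, 1]
  [-11, 0, -17, -5, -10]
  [6, -2, 0, 6, 7]
  [-∞, -∞, -10, 0, -18]
  [-13, -4, -19, -12, 0]
D(2):
  [0, -8, -6, -8, 1]
  [-11, 0, -17, -5, -10]
  [6, -2, 0, 6, 7]
  [-∞, -∞, -10, 0, -18]
  [-13, -4, -19, -9, 0]
D(3):
  [0, -8, -6, 0, 1]
  [-11, 0, -17, -5, -10]
  [6, -2, 0, 6, 7]
  [-4, -12, -10, 0, -3]
  [-13, -4, -19, -9, 0]
D(4):
  [0, -8, -6, 0, 1]
  [-9, 0, -15, -5, -8]
  [6, -2, 0, 6, 7]
  [-4, -12, -10, 0, -3]
  [-13, -4, -19, -9, 0]
D(5):
  [0, -3, -6, 0, 1]
  [-9, 0, -15, -5, -8]
  [6, 3, 0, 6, 7]
  [-4, -7, -10, 0, -3]
  [-13, -4, -19, -9, 0]
Answer: C*[0][2] = -6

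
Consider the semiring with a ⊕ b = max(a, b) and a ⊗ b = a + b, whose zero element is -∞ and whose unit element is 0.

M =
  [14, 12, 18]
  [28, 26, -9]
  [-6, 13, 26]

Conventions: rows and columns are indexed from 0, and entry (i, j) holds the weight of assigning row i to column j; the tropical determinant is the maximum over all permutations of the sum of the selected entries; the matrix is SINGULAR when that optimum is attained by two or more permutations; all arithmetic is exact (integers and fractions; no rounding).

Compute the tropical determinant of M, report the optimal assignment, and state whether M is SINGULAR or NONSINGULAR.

σ = (0, 1, 2): 14 + 26 + 26 = 66
σ = (0, 2, 1): 14 + (-9) + 13 = 18
σ = (1, 0, 2): 12 + 28 + 26 = 66
σ = (1, 2, 0): 12 + (-9) + (-6) = -3
σ = (2, 0, 1): 18 + 28 + 13 = 59
σ = (2, 1, 0): 18 + 26 + (-6) = 38
Optimal value attained by: σ = (0, 1, 2).
Answer: det⊕(M) = 66; verdict: SINGULAR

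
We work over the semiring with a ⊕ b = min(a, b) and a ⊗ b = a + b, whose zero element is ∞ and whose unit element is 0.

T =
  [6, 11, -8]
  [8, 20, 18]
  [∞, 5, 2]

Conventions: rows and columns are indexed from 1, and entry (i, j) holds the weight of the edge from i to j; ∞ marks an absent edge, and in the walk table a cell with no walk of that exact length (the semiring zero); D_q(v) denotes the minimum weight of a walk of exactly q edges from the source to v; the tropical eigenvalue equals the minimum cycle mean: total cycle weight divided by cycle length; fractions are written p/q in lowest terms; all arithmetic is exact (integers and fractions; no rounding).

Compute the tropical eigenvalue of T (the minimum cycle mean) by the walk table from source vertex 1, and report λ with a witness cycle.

q=0: [0, ∞, ∞]
q=1: [6, 11, -8]
q=2: [12, -3, -6]
q=3: [5, -1, -4]
Optimal cycle mean attained by: cycle 1->3->2->1, total (-8) + 5 + 8, length 3.
Answer: λ = 5/3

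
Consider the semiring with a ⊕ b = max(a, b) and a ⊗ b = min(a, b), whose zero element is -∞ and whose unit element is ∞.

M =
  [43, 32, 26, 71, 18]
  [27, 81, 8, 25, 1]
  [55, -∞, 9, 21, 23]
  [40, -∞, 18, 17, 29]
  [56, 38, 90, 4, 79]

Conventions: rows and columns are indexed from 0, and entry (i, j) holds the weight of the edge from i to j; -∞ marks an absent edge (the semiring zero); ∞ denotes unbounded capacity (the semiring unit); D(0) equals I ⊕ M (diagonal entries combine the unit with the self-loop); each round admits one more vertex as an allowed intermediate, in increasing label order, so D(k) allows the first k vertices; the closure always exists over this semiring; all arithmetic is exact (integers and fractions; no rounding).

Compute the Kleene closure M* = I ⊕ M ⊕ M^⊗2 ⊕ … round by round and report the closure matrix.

D(0):
  [∞, 32, 26, 71, 18]
  [27, ∞, 8, 25, 1]
  [55, -∞, ∞, 21, 23]
  [40, -∞, 18, ∞, 29]
  [56, 38, 90, 4, ∞]
D(1):
  [∞, 32, 26, 71, 18]
  [27, ∞, 26, 27, 18]
  [55, 32, ∞, 55, 23]
  [40, 32, 26, ∞, 29]
  [56, 38, 90, 56, ∞]
D(2):
  [∞, 32, 26, 71, 18]
  [27, ∞, 26, 27, 18]
  [55, 32, ∞, 55, 23]
  [40, 32, 26, ∞, 29]
  [56, 38, 90, 56, ∞]
D(3):
  [∞, 32, 26, 71, 23]
  [27, ∞, 26, 27, 23]
  [55, 32, ∞, 55, 23]
  [40, 32, 26, ∞, 29]
  [56, 38, 90, 56, ∞]
D(4):
  [∞, 32, 26, 71, 29]
  [27, ∞, 26, 27, 27]
  [55, 32, ∞, 55, 29]
  [40, 32, 26, ∞, 29]
  [56, 38, 90, 56, ∞]
D(5):
  [∞, 32, 29, 71, 29]
  [27, ∞, 27, 27, 27]
  [55, 32, ∞, 55, 29]
  [40, 32, 29, ∞, 29]
  [56, 38, 90, 56, ∞]
Answer: M* = [[∞, 32, 29, 71, 29], [27, ∞, 27, 27, 27], [55, 32, ∞, 55, 29], [40, 32, 29, ∞, 29], [56, 38, 90, 56, ∞]]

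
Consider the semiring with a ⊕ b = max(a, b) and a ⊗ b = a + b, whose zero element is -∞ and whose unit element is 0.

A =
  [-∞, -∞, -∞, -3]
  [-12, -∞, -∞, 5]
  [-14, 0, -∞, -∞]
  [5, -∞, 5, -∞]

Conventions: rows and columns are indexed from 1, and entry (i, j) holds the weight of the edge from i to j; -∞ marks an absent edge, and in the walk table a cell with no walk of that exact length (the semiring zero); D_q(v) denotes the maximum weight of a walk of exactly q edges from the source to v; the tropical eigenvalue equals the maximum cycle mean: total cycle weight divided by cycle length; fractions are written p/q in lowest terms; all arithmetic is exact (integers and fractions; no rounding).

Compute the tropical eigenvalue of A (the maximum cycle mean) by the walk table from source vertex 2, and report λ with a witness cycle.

q=0: [-∞, 0, -∞, -∞]
q=1: [-12, -∞, -∞, 5]
q=2: [10, -∞, 10, -15]
q=3: [-4, 10, -10, 7]
q=4: [12, -10, 12, 15]
Optimal cycle mean attained by: cycle 2->4->3->2, total 5 + 5 + 0, length 3.
Answer: λ = 10/3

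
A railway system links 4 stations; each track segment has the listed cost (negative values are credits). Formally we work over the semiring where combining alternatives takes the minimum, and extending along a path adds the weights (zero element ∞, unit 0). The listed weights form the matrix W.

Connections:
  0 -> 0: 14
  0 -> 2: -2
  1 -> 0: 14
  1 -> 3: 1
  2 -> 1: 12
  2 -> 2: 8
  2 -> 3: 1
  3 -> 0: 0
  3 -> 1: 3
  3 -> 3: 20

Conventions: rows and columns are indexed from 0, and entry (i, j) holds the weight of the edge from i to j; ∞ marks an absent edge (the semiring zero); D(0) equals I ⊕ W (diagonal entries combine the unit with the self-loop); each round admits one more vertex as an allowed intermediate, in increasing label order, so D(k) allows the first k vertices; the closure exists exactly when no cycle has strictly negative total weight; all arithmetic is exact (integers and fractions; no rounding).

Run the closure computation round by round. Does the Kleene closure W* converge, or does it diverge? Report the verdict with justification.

D(0):
  [0, ∞, -2, ∞]
  [14, 0, ∞, 1]
  [∞, 12, 0, 1]
  [0, 3, ∞, 0]
D(1):
  [0, ∞, -2, ∞]
  [14, 0, 12, 1]
  [∞, 12, 0, 1]
  [0, 3, -2, 0]
D(2):
  [0, ∞, -2, ∞]
  [14, 0, 12, 1]
  [26, 12, 0, 1]
  [0, 3, -2, 0]
Detection: at round 3, diagonal entry (3, 3) turns strictly negative.
Key observation: the cycle 3->0->2->3 has total weight 0 + (-2) + 1, which is strictly negative.
Answer: DIVERGES — negative cycle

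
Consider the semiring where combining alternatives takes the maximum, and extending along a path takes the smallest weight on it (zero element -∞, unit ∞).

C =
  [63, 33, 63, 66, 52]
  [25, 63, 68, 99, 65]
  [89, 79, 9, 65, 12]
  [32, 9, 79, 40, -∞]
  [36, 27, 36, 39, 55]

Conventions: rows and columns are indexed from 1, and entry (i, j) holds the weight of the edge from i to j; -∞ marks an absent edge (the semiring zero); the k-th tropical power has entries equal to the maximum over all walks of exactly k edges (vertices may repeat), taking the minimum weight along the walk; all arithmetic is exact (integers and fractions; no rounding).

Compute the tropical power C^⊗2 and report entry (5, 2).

C^⊗2:
  [63, 63, 66, 63, 52]
  [68, 68, 79, 65, 63]
  [63, 63, 68, 79, 65]
  [79, 79, 40, 65, 32]
  [36, 36, 39, 39, 55]
Key observation: the optimum is the walk 5->3->2, with weight 36 min 79 = 36.
Optimal value attained by: walk 5->3->2.
Answer: (C^⊗2)[5][2] = 36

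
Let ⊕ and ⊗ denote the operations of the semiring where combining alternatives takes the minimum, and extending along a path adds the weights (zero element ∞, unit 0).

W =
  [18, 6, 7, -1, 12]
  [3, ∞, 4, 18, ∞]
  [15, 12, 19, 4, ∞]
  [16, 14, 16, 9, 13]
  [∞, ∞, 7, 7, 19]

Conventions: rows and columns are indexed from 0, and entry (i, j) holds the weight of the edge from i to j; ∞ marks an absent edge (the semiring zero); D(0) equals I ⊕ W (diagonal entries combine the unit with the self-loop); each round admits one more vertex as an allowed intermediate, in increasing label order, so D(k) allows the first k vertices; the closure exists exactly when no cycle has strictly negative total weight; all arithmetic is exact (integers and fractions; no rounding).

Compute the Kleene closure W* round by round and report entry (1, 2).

D(0):
  [0, 6, 7, -1, 12]
  [3, 0, 4, 18, ∞]
  [15, 12, 0, 4, ∞]
  [16, 14, 16, 0, 13]
  [∞, ∞, 7, 7, 0]
D(1):
  [0, 6, 7, -1, 12]
  [3, 0, 4, 2, 15]
  [15, 12, 0, 4, 27]
  [16, 14, 16, 0, 13]
  [∞, ∞, 7, 7, 0]
D(2):
  [0, 6, 7, -1, 12]
  [3, 0, 4, 2, 15]
  [15, 12, 0, 4, 27]
  [16, 14, 16, 0, 13]
  [∞, ∞, 7, 7, 0]
D(3):
  [0, 6, 7, -1, 12]
  [3, 0, 4, 2, 15]
  [15, 12, 0, 4, 27]
  [16, 14, 16, 0, 13]
  [22, 19, 7, 7, 0]
D(4):
  [0, 6, 7, -1, 12]
  [3, 0, 4, 2, 15]
  [15, 12, 0, 4, 17]
  [16, 14, 16, 0, 13]
  [22, 19, 7, 7, 0]
D(5):
  [0, 6, 7, -1, 12]
  [3, 0, 4, 2, 15]
  [15, 12, 0, 4, 17]
  [16, 14, 16, 0, 13]
  [22, 19, 7, 7, 0]
Answer: W*[1][2] = 4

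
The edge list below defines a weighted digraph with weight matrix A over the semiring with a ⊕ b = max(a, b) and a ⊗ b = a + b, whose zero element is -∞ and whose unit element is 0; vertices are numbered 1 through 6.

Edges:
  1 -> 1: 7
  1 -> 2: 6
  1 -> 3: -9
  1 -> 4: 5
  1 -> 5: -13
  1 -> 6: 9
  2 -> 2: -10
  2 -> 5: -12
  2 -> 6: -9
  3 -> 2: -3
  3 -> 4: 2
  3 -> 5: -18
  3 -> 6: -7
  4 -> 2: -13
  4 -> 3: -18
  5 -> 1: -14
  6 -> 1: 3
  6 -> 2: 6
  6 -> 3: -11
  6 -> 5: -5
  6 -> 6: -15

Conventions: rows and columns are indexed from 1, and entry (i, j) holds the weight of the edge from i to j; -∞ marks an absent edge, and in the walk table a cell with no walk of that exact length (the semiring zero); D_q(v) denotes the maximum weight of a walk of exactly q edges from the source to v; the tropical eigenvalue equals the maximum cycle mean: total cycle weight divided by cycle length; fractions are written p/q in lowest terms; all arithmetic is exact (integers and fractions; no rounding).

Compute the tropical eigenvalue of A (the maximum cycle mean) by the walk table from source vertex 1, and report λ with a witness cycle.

q=0: [0, -∞, -∞, -∞, -∞, -∞]
q=1: [7, 6, -9, 5, -13, 9]
q=2: [14, 15, -2, 12, 4, 16]
q=3: [21, 22, 5, 19, 11, 23]
q=4: [28, 29, 12, 26, 18, 30]
q=5: [35, 36, 19, 33, 25, 37]
q=6: [42, 43, 26, 40, 32, 44]
Optimal cycle mean attained by: cycle 1->1, total 7, length 1.
Answer: λ = 7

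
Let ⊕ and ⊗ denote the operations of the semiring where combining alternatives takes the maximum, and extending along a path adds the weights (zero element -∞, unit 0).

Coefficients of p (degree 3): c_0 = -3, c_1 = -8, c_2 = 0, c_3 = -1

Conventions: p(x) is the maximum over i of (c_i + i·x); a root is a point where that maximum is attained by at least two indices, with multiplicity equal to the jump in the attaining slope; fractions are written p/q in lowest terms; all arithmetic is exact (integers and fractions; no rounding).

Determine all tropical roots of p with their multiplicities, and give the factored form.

hull edge (i=0, c=-3) to (i=2, c=0): slope 3/2, span 2
hull edge (i=2, c=0) to (i=3, c=-1): slope -1, span 1
Factored form: p(x) = -1 ⊗ (x ⊕ (-3/2)) ⊗ (x ⊕ (-3/2)) ⊗ (x ⊕ 1)
Answer: roots = -3/2 (mult 2), 1 (mult 1)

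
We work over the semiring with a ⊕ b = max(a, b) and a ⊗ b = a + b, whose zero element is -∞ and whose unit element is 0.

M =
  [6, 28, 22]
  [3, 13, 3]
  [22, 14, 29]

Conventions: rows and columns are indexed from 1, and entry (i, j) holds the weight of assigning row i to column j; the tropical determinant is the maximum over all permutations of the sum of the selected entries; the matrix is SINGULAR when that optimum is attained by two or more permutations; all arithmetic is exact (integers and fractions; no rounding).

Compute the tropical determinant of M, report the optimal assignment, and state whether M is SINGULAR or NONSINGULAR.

σ = (1, 2, 3): 6 + 13 + 29 = 48
σ = (1, 3, 2): 6 + 3 + 14 = 23
σ = (2, 1, 3): 28 + 3 + 29 = 60
σ = (2, 3, 1): 28 + 3 + 22 = 53
σ = (3, 1, 2): 22 + 3 + 14 = 39
σ = (3, 2, 1): 22 + 13 + 22 = 57
Optimal value attained by: σ = (2, 1, 3).
Answer: det⊕(M) = 60; verdict: NONSINGULAR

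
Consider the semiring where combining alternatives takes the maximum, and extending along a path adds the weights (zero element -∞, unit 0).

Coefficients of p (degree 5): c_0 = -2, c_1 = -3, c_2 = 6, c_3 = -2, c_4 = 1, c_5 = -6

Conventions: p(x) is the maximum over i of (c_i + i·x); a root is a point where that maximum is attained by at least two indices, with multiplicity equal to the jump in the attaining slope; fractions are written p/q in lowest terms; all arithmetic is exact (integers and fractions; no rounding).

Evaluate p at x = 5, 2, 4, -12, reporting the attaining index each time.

p(5) = max(-2+0·5=-2, -3+1·5=2, 6+2·5=16, -2+3·5=13, 1+4·5=21, -6+5·5=19) = 21 (attained by i=4)
p(2) = max(-2+0·2=-2, -3+1·2=-1, 6+2·2=10, -2+3·2=4, 1+4·2=9, -6+5·2=4) = 10 (attained by i=2)
p(4) = max(-2+0·4=-2, -3+1·4=1, 6+2·4=14, -2+3·4=10, 1+4·4=17, -6+5·4=14) = 17 (attained by i=4)
p(-12) = max(-2+0·(-12)=-2, -3+1·(-12)=-15, 6+2·(-12)=-18, -2+3·(-12)=-38, 1+4·(-12)=-47, -6+5·(-12)=-66) = -2 (attained by i=0)
Answer: p(5) = 21; p(2) = 10; p(4) = 17; p(-12) = -2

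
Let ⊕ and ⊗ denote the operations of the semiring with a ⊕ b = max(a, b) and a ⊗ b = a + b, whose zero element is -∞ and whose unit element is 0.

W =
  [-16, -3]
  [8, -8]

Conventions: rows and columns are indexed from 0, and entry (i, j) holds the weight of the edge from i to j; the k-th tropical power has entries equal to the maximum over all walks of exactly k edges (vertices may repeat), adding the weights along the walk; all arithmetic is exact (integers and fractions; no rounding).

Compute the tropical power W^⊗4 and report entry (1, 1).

W^⊗2:
  [5, -11]
  [0, 5]
W^⊗3:
  [-3, 2]
  [13, -3]
W^⊗4:
  [10, -6]
  [5, 10]
Key observation: the optimum is the walk 1->0->1->0->1, with weight 8 + (-3) + 8 + (-3) = 10.
Optimal value attained by: walk 1->0->1->0->1.
Answer: (W^⊗4)[1][1] = 10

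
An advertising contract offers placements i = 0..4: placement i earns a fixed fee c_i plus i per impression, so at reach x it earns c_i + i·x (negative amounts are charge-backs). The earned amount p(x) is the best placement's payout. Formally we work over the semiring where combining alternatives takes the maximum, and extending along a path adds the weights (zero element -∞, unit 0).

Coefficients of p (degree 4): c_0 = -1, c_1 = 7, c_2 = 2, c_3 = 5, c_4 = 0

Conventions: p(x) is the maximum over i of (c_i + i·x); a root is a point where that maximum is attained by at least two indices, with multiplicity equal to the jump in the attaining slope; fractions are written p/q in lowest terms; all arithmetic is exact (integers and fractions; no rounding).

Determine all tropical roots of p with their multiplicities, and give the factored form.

hull edge (i=0, c=-1) to (i=1, c=7): slope 8, span 1
hull edge (i=1, c=7) to (i=3, c=5): slope -1, span 2
hull edge (i=3, c=5) to (i=4, c=0): slope -5, span 1
Factored form: p(x) = 0 ⊗ (x ⊕ (-8)) ⊗ (x ⊕ 1) ⊗ (x ⊕ 1) ⊗ (x ⊕ 5)
Answer: roots = -8 (mult 1), 1 (mult 2), 5 (mult 1)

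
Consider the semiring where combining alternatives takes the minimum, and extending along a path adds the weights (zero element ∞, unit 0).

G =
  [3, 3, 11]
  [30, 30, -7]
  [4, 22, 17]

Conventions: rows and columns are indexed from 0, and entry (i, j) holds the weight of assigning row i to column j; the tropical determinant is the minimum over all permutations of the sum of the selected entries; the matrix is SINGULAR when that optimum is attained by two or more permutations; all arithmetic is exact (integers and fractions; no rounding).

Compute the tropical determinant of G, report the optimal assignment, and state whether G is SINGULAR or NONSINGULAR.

σ = (0, 1, 2): 3 + 30 + 17 = 50
σ = (0, 2, 1): 3 + (-7) + 22 = 18
σ = (1, 0, 2): 3 + 30 + 17 = 50
σ = (1, 2, 0): 3 + (-7) + 4 = 0
σ = (2, 0, 1): 11 + 30 + 22 = 63
σ = (2, 1, 0): 11 + 30 + 4 = 45
Optimal value attained by: σ = (1, 2, 0).
Answer: det⊕(G) = 0; verdict: NONSINGULAR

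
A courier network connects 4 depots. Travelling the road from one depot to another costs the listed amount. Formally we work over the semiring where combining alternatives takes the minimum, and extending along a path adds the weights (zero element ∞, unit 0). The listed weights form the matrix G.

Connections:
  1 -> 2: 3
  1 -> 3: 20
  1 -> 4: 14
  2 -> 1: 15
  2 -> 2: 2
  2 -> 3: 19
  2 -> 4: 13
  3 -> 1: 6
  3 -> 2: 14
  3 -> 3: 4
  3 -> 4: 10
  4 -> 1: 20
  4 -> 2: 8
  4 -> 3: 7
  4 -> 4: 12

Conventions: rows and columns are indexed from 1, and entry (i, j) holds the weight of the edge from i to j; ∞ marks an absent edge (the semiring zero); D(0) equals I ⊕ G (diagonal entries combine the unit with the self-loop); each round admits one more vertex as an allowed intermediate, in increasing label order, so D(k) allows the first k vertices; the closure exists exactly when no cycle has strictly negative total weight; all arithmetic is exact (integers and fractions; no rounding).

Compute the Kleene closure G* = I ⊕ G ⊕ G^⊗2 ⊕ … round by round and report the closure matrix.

D(0):
  [0, 3, 20, 14]
  [15, 0, 19, 13]
  [6, 14, 0, 10]
  [20, 8, 7, 0]
D(1):
  [0, 3, 20, 14]
  [15, 0, 19, 13]
  [6, 9, 0, 10]
  [20, 8, 7, 0]
D(2):
  [0, 3, 20, 14]
  [15, 0, 19, 13]
  [6, 9, 0, 10]
  [20, 8, 7, 0]
D(3):
  [0, 3, 20, 14]
  [15, 0, 19, 13]
  [6, 9, 0, 10]
  [13, 8, 7, 0]
D(4):
  [0, 3, 20, 14]
  [15, 0, 19, 13]
  [6, 9, 0, 10]
  [13, 8, 7, 0]
Answer: G* = [[0, 3, 20, 14], [15, 0, 19, 13], [6, 9, 0, 10], [13, 8, 7, 0]]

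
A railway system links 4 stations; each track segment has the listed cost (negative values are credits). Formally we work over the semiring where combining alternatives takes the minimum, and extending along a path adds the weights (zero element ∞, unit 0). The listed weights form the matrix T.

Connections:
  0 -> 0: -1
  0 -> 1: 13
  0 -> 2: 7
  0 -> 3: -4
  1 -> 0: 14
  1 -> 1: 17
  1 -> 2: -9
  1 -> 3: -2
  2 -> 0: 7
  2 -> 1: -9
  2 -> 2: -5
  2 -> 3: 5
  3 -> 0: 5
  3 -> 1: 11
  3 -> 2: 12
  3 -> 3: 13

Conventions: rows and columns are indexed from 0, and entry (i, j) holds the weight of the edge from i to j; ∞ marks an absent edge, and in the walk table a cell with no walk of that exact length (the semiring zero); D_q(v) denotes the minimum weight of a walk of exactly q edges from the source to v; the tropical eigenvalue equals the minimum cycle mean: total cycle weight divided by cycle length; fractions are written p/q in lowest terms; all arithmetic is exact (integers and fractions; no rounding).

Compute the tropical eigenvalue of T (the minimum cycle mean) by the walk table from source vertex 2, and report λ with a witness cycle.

q=0: [∞, ∞, 0, ∞]
q=1: [7, -9, -5, 5]
q=2: [2, -14, -18, -11]
q=3: [-11, -27, -23, -16]
q=4: [-16, -32, -36, -29]
Optimal cycle mean attained by: cycle 1->2->1, total (-9) + (-9), length 2.
Answer: λ = -9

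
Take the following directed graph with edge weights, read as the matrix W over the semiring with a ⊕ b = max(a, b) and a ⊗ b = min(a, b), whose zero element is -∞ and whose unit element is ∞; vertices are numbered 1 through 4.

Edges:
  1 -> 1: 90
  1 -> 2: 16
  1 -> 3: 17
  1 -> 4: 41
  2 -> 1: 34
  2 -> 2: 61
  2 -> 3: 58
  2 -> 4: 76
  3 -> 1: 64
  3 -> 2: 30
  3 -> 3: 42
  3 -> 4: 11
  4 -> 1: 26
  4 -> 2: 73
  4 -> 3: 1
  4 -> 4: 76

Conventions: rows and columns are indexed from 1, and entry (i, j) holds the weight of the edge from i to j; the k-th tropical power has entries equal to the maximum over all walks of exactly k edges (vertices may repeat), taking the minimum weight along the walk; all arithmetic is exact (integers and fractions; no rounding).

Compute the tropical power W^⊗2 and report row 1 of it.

W^⊗2:
  [90, 41, 17, 41]
  [58, 73, 58, 76]
  [64, 30, 42, 41]
  [34, 73, 58, 76]
Answer: row 1 of W^⊗2 = [90, 41, 17, 41]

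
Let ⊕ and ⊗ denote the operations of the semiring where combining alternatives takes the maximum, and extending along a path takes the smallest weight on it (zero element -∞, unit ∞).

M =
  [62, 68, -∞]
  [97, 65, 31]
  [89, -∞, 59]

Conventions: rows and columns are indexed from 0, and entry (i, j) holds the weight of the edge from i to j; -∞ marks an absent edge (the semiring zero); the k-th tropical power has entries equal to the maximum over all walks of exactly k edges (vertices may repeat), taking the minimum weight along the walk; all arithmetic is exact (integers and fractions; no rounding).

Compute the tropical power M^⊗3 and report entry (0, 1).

M^⊗2:
  [68, 65, 31]
  [65, 68, 31]
  [62, 68, 59]
M^⊗3:
  [65, 68, 31]
  [68, 65, 31]
  [68, 65, 59]
Key observation: the optimum is the walk 0->1->0->1, with weight 68 min 97 min 68 = 68.
Optimal value attained by: walk 0->1->0->1.
Answer: (M^⊗3)[0][1] = 68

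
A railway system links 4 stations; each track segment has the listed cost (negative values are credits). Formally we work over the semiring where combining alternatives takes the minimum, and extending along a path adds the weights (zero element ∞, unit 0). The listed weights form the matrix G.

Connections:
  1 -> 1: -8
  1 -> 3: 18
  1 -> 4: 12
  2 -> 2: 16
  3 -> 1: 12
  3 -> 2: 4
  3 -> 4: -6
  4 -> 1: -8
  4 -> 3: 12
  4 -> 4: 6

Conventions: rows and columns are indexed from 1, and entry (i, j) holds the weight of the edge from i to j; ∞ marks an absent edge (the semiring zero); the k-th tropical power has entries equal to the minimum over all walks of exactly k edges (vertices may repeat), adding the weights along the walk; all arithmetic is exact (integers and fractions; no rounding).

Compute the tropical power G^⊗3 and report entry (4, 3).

G^⊗2:
  [-16, 22, 10, 4]
  [∞, 32, ∞, ∞]
  [-14, 20, 6, 0]
  [-16, 16, 10, 4]
G^⊗3:
  [-24, 14, 2, -4]
  [∞, 48, ∞, ∞]
  [-22, 10, 4, -2]
  [-24, 14, 2, -4]
Key observation: the optimum is the walk 4->1->1->3, with weight (-8) + (-8) + 18 = 2.
Optimal value attained by: walk 4->1->1->3.
Answer: (G^⊗3)[4][3] = 2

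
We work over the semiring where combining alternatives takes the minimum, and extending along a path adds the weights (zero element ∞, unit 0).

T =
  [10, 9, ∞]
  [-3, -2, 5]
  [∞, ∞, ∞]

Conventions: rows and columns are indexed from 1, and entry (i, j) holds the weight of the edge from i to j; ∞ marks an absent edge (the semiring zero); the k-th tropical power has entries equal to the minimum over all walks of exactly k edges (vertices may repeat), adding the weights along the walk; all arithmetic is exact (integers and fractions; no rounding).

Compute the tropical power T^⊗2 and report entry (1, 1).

T^⊗2:
  [6, 7, 14]
  [-5, -4, 3]
  [∞, ∞, ∞]
Key observation: the optimum is the walk 1->2->1, with weight 9 + (-3) = 6.
Optimal value attained by: walk 1->2->1.
Answer: (T^⊗2)[1][1] = 6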